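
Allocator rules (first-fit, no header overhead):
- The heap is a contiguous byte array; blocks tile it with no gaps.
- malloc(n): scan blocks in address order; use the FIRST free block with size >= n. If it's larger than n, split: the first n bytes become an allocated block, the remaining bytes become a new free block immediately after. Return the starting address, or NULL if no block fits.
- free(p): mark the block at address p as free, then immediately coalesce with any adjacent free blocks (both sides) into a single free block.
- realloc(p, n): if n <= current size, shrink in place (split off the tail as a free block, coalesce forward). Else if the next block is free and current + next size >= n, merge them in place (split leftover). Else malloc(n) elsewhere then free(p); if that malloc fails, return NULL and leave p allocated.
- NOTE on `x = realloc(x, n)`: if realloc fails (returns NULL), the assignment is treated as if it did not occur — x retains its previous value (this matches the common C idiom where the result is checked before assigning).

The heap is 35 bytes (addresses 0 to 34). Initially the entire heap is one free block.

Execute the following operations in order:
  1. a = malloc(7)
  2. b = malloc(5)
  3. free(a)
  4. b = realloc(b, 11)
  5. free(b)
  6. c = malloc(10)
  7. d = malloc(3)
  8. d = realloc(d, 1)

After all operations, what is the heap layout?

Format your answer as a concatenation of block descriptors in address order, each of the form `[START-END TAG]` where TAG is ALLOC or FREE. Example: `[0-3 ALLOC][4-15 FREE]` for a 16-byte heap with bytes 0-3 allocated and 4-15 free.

Op 1: a = malloc(7) -> a = 0; heap: [0-6 ALLOC][7-34 FREE]
Op 2: b = malloc(5) -> b = 7; heap: [0-6 ALLOC][7-11 ALLOC][12-34 FREE]
Op 3: free(a) -> (freed a); heap: [0-6 FREE][7-11 ALLOC][12-34 FREE]
Op 4: b = realloc(b, 11) -> b = 7; heap: [0-6 FREE][7-17 ALLOC][18-34 FREE]
Op 5: free(b) -> (freed b); heap: [0-34 FREE]
Op 6: c = malloc(10) -> c = 0; heap: [0-9 ALLOC][10-34 FREE]
Op 7: d = malloc(3) -> d = 10; heap: [0-9 ALLOC][10-12 ALLOC][13-34 FREE]
Op 8: d = realloc(d, 1) -> d = 10; heap: [0-9 ALLOC][10-10 ALLOC][11-34 FREE]

Answer: [0-9 ALLOC][10-10 ALLOC][11-34 FREE]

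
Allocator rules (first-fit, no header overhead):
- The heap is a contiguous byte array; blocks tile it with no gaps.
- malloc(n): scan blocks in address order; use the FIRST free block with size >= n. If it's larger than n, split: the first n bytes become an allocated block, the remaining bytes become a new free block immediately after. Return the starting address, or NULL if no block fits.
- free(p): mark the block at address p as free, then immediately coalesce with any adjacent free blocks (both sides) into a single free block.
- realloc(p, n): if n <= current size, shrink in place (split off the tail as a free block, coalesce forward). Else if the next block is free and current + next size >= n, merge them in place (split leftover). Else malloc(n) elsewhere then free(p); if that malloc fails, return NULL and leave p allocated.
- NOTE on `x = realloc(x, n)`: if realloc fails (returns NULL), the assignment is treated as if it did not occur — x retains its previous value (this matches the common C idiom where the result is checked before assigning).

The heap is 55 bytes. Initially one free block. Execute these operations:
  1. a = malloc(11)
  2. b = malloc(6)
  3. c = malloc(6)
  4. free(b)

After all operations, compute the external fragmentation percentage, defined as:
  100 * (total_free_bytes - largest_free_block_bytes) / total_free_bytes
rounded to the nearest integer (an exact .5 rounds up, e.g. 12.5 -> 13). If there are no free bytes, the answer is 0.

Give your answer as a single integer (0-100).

Op 1: a = malloc(11) -> a = 0; heap: [0-10 ALLOC][11-54 FREE]
Op 2: b = malloc(6) -> b = 11; heap: [0-10 ALLOC][11-16 ALLOC][17-54 FREE]
Op 3: c = malloc(6) -> c = 17; heap: [0-10 ALLOC][11-16 ALLOC][17-22 ALLOC][23-54 FREE]
Op 4: free(b) -> (freed b); heap: [0-10 ALLOC][11-16 FREE][17-22 ALLOC][23-54 FREE]
Free blocks: [6 32] total_free=38 largest=32 -> 100*(38-32)/38 = 600/38 ≈ 15.789 -> rounds to 16

Answer: 16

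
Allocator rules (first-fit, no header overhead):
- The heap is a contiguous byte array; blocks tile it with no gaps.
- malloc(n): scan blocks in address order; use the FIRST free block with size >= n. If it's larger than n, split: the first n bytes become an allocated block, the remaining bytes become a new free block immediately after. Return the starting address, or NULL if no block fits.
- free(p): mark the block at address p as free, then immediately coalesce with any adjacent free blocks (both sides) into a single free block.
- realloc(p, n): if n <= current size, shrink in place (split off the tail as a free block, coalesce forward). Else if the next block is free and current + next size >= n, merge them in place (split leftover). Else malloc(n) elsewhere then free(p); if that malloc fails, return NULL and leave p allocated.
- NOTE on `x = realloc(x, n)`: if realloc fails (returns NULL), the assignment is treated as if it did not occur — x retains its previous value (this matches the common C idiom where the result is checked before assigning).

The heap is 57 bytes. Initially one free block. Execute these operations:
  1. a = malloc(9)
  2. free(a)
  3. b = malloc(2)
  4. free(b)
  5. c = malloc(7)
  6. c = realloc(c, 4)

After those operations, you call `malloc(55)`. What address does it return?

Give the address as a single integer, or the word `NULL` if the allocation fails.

Op 1: a = malloc(9) -> a = 0; heap: [0-8 ALLOC][9-56 FREE]
Op 2: free(a) -> (freed a); heap: [0-56 FREE]
Op 3: b = malloc(2) -> b = 0; heap: [0-1 ALLOC][2-56 FREE]
Op 4: free(b) -> (freed b); heap: [0-56 FREE]
Op 5: c = malloc(7) -> c = 0; heap: [0-6 ALLOC][7-56 FREE]
Op 6: c = realloc(c, 4) -> c = 0; heap: [0-3 ALLOC][4-56 FREE]
malloc(55): first-fit scan over [0-3 ALLOC][4-56 FREE] -> NULL

Answer: NULL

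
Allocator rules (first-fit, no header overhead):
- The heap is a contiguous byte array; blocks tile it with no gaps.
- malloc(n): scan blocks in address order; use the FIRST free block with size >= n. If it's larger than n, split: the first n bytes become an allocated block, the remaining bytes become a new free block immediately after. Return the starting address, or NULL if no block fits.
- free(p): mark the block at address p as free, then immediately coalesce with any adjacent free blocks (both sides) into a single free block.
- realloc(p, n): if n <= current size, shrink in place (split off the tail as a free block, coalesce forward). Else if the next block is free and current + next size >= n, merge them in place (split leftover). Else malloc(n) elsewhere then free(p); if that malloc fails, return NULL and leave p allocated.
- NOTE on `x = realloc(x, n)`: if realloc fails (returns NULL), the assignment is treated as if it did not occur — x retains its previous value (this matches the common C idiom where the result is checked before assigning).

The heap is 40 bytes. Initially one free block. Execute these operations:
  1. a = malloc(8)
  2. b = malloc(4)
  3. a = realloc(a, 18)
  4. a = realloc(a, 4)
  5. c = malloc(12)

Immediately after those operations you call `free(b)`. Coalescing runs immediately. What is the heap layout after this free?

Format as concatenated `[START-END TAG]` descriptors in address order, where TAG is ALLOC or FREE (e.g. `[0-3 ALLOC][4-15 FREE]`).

Op 1: a = malloc(8) -> a = 0; heap: [0-7 ALLOC][8-39 FREE]
Op 2: b = malloc(4) -> b = 8; heap: [0-7 ALLOC][8-11 ALLOC][12-39 FREE]
Op 3: a = realloc(a, 18) -> a = 12; heap: [0-7 FREE][8-11 ALLOC][12-29 ALLOC][30-39 FREE]
Op 4: a = realloc(a, 4) -> a = 12; heap: [0-7 FREE][8-11 ALLOC][12-15 ALLOC][16-39 FREE]
Op 5: c = malloc(12) -> c = 16; heap: [0-7 FREE][8-11 ALLOC][12-15 ALLOC][16-27 ALLOC][28-39 FREE]
free(b): b = 8 -> block [8-11 ALLOC]; mark free, coalesce with adjacent free neighbors -> [0-11 FREE][12-15 ALLOC][16-27 ALLOC][28-39 FREE]

Answer: [0-11 FREE][12-15 ALLOC][16-27 ALLOC][28-39 FREE]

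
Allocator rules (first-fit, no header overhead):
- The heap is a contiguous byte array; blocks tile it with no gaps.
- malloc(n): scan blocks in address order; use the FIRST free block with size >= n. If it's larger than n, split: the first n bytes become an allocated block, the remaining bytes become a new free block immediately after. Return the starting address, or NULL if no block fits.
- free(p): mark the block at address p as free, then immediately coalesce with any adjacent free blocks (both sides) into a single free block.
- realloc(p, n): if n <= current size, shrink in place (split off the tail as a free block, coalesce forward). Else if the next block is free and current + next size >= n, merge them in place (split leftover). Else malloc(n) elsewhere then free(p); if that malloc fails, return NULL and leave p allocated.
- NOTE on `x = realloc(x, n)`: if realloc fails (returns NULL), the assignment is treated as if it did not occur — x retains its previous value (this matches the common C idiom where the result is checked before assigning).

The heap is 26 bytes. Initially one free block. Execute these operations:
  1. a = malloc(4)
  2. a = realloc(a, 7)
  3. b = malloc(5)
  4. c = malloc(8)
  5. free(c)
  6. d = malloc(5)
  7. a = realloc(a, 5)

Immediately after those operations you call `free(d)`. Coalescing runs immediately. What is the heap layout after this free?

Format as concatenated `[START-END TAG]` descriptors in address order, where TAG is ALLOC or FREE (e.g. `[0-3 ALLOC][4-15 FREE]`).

Op 1: a = malloc(4) -> a = 0; heap: [0-3 ALLOC][4-25 FREE]
Op 2: a = realloc(a, 7) -> a = 0; heap: [0-6 ALLOC][7-25 FREE]
Op 3: b = malloc(5) -> b = 7; heap: [0-6 ALLOC][7-11 ALLOC][12-25 FREE]
Op 4: c = malloc(8) -> c = 12; heap: [0-6 ALLOC][7-11 ALLOC][12-19 ALLOC][20-25 FREE]
Op 5: free(c) -> (freed c); heap: [0-6 ALLOC][7-11 ALLOC][12-25 FREE]
Op 6: d = malloc(5) -> d = 12; heap: [0-6 ALLOC][7-11 ALLOC][12-16 ALLOC][17-25 FREE]
Op 7: a = realloc(a, 5) -> a = 0; heap: [0-4 ALLOC][5-6 FREE][7-11 ALLOC][12-16 ALLOC][17-25 FREE]
free(d): d = 12 -> block [12-16 ALLOC]; mark free, coalesce with adjacent free neighbors -> [0-4 ALLOC][5-6 FREE][7-11 ALLOC][12-25 FREE]

Answer: [0-4 ALLOC][5-6 FREE][7-11 ALLOC][12-25 FREE]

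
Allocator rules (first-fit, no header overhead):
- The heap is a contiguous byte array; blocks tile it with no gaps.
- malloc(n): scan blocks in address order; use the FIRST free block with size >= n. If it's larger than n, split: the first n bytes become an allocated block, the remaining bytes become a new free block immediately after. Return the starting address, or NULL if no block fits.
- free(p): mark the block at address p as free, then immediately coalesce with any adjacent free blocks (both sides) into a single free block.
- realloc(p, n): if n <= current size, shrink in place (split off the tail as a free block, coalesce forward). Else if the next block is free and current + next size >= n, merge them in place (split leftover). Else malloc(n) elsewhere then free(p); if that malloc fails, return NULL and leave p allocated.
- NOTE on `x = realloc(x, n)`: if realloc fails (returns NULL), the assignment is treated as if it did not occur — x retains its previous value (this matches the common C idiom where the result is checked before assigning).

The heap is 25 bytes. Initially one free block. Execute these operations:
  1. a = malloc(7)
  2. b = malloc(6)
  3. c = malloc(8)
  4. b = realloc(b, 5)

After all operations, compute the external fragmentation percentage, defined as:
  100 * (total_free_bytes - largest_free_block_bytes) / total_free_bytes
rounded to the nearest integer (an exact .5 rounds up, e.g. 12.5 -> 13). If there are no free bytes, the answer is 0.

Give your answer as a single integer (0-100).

Op 1: a = malloc(7) -> a = 0; heap: [0-6 ALLOC][7-24 FREE]
Op 2: b = malloc(6) -> b = 7; heap: [0-6 ALLOC][7-12 ALLOC][13-24 FREE]
Op 3: c = malloc(8) -> c = 13; heap: [0-6 ALLOC][7-12 ALLOC][13-20 ALLOC][21-24 FREE]
Op 4: b = realloc(b, 5) -> b = 7; heap: [0-6 ALLOC][7-11 ALLOC][12-12 FREE][13-20 ALLOC][21-24 FREE]
Free blocks: [1 4] total_free=5 largest=4 -> 100*(5-4)/5 = 100/5 = 20

Answer: 20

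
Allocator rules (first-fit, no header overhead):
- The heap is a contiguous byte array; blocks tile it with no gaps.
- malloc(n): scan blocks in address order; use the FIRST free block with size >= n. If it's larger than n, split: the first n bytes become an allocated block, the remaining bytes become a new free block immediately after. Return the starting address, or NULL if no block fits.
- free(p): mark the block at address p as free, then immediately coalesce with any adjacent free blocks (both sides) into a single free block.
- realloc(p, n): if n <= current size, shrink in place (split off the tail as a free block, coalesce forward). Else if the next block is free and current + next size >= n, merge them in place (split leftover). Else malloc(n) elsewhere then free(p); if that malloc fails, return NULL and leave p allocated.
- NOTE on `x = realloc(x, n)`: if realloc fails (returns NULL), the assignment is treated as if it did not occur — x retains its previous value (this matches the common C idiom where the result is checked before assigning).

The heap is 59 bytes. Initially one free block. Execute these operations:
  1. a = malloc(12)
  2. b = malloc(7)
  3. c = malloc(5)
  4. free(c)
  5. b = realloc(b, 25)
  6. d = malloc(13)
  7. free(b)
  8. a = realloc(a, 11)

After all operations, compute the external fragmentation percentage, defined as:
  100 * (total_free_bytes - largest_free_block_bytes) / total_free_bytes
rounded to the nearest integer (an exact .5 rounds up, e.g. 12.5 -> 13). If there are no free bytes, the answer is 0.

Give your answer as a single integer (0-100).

Op 1: a = malloc(12) -> a = 0; heap: [0-11 ALLOC][12-58 FREE]
Op 2: b = malloc(7) -> b = 12; heap: [0-11 ALLOC][12-18 ALLOC][19-58 FREE]
Op 3: c = malloc(5) -> c = 19; heap: [0-11 ALLOC][12-18 ALLOC][19-23 ALLOC][24-58 FREE]
Op 4: free(c) -> (freed c); heap: [0-11 ALLOC][12-18 ALLOC][19-58 FREE]
Op 5: b = realloc(b, 25) -> b = 12; heap: [0-11 ALLOC][12-36 ALLOC][37-58 FREE]
Op 6: d = malloc(13) -> d = 37; heap: [0-11 ALLOC][12-36 ALLOC][37-49 ALLOC][50-58 FREE]
Op 7: free(b) -> (freed b); heap: [0-11 ALLOC][12-36 FREE][37-49 ALLOC][50-58 FREE]
Op 8: a = realloc(a, 11) -> a = 0; heap: [0-10 ALLOC][11-36 FREE][37-49 ALLOC][50-58 FREE]
Free blocks: [26 9] total_free=35 largest=26 -> 100*(35-26)/35 = 900/35 ≈ 25.714 -> rounds to 26

Answer: 26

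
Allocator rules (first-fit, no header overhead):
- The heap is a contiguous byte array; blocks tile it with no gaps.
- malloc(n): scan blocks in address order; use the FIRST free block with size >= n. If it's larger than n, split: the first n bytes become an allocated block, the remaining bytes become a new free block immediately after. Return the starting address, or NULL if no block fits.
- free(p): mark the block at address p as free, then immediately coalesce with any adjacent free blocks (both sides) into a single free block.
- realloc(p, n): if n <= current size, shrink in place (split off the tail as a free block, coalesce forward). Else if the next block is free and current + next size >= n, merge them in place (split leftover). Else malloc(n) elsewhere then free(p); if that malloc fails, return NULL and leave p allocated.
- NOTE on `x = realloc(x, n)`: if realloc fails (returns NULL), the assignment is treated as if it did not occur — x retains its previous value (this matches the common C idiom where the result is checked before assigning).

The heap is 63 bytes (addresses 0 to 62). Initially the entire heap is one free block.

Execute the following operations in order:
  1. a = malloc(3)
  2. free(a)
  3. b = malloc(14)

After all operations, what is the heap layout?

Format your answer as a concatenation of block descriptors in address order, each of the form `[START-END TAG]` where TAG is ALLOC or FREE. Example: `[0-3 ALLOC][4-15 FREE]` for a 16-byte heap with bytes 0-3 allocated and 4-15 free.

Answer: [0-13 ALLOC][14-62 FREE]

Derivation:
Op 1: a = malloc(3) -> a = 0; heap: [0-2 ALLOC][3-62 FREE]
Op 2: free(a) -> (freed a); heap: [0-62 FREE]
Op 3: b = malloc(14) -> b = 0; heap: [0-13 ALLOC][14-62 FREE]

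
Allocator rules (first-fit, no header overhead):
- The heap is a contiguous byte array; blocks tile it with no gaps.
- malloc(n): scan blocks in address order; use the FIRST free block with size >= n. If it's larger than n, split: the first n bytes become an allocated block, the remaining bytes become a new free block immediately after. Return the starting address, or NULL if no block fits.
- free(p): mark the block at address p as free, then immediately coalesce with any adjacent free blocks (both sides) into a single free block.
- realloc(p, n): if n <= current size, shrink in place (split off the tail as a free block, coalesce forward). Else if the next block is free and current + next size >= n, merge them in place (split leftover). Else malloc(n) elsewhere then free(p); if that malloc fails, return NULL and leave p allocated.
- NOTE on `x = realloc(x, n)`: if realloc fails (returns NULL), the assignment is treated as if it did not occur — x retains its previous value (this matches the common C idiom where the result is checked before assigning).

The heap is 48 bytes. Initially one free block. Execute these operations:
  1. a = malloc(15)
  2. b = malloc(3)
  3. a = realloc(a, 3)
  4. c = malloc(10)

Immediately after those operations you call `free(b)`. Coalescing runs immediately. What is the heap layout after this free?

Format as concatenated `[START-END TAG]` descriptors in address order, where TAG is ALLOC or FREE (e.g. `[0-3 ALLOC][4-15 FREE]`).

Answer: [0-2 ALLOC][3-12 ALLOC][13-47 FREE]

Derivation:
Op 1: a = malloc(15) -> a = 0; heap: [0-14 ALLOC][15-47 FREE]
Op 2: b = malloc(3) -> b = 15; heap: [0-14 ALLOC][15-17 ALLOC][18-47 FREE]
Op 3: a = realloc(a, 3) -> a = 0; heap: [0-2 ALLOC][3-14 FREE][15-17 ALLOC][18-47 FREE]
Op 4: c = malloc(10) -> c = 3; heap: [0-2 ALLOC][3-12 ALLOC][13-14 FREE][15-17 ALLOC][18-47 FREE]
free(b): b = 15 -> block [15-17 ALLOC]; mark free, coalesce with adjacent free neighbors -> [0-2 ALLOC][3-12 ALLOC][13-47 FREE]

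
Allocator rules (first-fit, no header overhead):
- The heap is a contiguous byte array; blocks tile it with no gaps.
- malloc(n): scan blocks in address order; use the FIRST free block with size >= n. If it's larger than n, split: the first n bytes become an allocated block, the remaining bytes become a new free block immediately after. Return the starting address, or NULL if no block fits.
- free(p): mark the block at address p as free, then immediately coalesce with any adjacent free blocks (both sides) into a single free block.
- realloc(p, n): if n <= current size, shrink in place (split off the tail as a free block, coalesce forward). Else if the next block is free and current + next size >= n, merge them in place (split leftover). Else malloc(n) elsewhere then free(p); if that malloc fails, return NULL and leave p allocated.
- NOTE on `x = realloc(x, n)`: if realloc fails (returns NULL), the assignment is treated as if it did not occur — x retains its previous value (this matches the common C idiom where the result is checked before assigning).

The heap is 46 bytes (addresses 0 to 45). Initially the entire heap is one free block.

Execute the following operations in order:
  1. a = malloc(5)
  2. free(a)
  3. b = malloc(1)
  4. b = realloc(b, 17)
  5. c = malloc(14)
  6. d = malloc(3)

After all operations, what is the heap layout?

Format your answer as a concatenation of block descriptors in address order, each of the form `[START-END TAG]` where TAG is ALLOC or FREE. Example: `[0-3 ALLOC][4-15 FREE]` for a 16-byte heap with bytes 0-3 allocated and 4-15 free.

Answer: [0-16 ALLOC][17-30 ALLOC][31-33 ALLOC][34-45 FREE]

Derivation:
Op 1: a = malloc(5) -> a = 0; heap: [0-4 ALLOC][5-45 FREE]
Op 2: free(a) -> (freed a); heap: [0-45 FREE]
Op 3: b = malloc(1) -> b = 0; heap: [0-0 ALLOC][1-45 FREE]
Op 4: b = realloc(b, 17) -> b = 0; heap: [0-16 ALLOC][17-45 FREE]
Op 5: c = malloc(14) -> c = 17; heap: [0-16 ALLOC][17-30 ALLOC][31-45 FREE]
Op 6: d = malloc(3) -> d = 31; heap: [0-16 ALLOC][17-30 ALLOC][31-33 ALLOC][34-45 FREE]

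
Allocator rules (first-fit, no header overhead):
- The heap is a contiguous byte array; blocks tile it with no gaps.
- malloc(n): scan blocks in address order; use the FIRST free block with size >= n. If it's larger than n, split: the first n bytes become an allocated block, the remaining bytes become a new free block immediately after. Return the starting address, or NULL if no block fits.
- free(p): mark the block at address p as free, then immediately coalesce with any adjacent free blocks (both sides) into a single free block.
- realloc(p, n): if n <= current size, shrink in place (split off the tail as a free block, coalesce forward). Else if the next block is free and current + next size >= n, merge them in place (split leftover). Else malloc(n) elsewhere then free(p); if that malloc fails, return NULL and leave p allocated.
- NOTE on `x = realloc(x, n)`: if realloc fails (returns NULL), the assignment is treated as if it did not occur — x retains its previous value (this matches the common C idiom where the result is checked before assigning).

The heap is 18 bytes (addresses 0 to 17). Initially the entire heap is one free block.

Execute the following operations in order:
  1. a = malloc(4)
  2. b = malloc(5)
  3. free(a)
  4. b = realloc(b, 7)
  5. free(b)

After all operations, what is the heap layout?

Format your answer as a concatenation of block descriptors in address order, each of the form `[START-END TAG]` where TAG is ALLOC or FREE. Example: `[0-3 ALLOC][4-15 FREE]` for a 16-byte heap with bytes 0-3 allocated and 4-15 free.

Op 1: a = malloc(4) -> a = 0; heap: [0-3 ALLOC][4-17 FREE]
Op 2: b = malloc(5) -> b = 4; heap: [0-3 ALLOC][4-8 ALLOC][9-17 FREE]
Op 3: free(a) -> (freed a); heap: [0-3 FREE][4-8 ALLOC][9-17 FREE]
Op 4: b = realloc(b, 7) -> b = 4; heap: [0-3 FREE][4-10 ALLOC][11-17 FREE]
Op 5: free(b) -> (freed b); heap: [0-17 FREE]

Answer: [0-17 FREE]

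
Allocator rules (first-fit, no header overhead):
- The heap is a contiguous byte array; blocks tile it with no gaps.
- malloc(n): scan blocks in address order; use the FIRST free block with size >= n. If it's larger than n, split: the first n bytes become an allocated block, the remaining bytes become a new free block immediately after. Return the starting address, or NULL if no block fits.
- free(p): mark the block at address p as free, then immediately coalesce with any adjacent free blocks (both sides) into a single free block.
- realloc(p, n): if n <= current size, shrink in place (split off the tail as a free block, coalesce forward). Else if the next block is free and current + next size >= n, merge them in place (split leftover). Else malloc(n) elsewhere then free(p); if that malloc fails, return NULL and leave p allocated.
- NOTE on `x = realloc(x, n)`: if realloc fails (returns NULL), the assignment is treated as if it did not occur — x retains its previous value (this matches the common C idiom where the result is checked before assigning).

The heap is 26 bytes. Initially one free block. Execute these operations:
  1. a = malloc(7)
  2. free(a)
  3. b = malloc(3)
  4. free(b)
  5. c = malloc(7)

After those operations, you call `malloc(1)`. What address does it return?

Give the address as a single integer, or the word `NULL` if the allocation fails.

Op 1: a = malloc(7) -> a = 0; heap: [0-6 ALLOC][7-25 FREE]
Op 2: free(a) -> (freed a); heap: [0-25 FREE]
Op 3: b = malloc(3) -> b = 0; heap: [0-2 ALLOC][3-25 FREE]
Op 4: free(b) -> (freed b); heap: [0-25 FREE]
Op 5: c = malloc(7) -> c = 0; heap: [0-6 ALLOC][7-25 FREE]
malloc(1): first-fit scan over [0-6 ALLOC][7-25 FREE] -> 7

Answer: 7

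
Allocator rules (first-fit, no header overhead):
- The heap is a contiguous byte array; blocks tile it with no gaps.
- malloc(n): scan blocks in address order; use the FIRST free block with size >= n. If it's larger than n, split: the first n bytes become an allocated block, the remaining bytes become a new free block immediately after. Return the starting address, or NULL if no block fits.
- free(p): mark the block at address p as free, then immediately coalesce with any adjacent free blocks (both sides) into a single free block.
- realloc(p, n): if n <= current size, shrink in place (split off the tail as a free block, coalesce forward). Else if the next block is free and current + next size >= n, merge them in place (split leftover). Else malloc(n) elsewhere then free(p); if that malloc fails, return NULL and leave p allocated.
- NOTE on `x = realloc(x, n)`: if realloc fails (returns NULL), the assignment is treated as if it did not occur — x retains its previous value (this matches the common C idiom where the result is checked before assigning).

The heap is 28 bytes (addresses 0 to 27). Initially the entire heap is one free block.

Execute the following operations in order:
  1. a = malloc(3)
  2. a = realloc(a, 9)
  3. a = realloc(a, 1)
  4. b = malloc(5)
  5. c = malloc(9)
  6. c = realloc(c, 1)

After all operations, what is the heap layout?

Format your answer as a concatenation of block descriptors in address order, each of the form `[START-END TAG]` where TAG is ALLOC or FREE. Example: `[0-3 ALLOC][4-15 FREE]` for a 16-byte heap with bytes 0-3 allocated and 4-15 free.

Op 1: a = malloc(3) -> a = 0; heap: [0-2 ALLOC][3-27 FREE]
Op 2: a = realloc(a, 9) -> a = 0; heap: [0-8 ALLOC][9-27 FREE]
Op 3: a = realloc(a, 1) -> a = 0; heap: [0-0 ALLOC][1-27 FREE]
Op 4: b = malloc(5) -> b = 1; heap: [0-0 ALLOC][1-5 ALLOC][6-27 FREE]
Op 5: c = malloc(9) -> c = 6; heap: [0-0 ALLOC][1-5 ALLOC][6-14 ALLOC][15-27 FREE]
Op 6: c = realloc(c, 1) -> c = 6; heap: [0-0 ALLOC][1-5 ALLOC][6-6 ALLOC][7-27 FREE]

Answer: [0-0 ALLOC][1-5 ALLOC][6-6 ALLOC][7-27 FREE]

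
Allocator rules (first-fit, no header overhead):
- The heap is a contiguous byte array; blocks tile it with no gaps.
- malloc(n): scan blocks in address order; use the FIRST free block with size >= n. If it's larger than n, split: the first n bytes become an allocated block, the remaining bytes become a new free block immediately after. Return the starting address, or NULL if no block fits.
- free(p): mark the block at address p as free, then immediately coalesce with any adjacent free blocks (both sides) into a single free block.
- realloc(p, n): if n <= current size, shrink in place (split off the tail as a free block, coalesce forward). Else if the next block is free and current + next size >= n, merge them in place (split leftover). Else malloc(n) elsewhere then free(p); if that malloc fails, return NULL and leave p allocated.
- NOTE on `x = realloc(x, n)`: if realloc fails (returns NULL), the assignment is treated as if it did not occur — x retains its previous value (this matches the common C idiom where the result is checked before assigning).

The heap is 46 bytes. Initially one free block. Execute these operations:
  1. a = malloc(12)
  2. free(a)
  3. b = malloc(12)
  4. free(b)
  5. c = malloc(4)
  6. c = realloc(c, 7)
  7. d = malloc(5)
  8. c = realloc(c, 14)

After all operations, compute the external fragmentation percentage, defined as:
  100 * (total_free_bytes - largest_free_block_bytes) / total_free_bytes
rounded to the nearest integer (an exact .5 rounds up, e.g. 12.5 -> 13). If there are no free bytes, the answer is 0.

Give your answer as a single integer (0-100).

Answer: 26

Derivation:
Op 1: a = malloc(12) -> a = 0; heap: [0-11 ALLOC][12-45 FREE]
Op 2: free(a) -> (freed a); heap: [0-45 FREE]
Op 3: b = malloc(12) -> b = 0; heap: [0-11 ALLOC][12-45 FREE]
Op 4: free(b) -> (freed b); heap: [0-45 FREE]
Op 5: c = malloc(4) -> c = 0; heap: [0-3 ALLOC][4-45 FREE]
Op 6: c = realloc(c, 7) -> c = 0; heap: [0-6 ALLOC][7-45 FREE]
Op 7: d = malloc(5) -> d = 7; heap: [0-6 ALLOC][7-11 ALLOC][12-45 FREE]
Op 8: c = realloc(c, 14) -> c = 12; heap: [0-6 FREE][7-11 ALLOC][12-25 ALLOC][26-45 FREE]
Free blocks: [7 20] total_free=27 largest=20 -> 100*(27-20)/27 = 700/27 ≈ 25.926 -> rounds to 26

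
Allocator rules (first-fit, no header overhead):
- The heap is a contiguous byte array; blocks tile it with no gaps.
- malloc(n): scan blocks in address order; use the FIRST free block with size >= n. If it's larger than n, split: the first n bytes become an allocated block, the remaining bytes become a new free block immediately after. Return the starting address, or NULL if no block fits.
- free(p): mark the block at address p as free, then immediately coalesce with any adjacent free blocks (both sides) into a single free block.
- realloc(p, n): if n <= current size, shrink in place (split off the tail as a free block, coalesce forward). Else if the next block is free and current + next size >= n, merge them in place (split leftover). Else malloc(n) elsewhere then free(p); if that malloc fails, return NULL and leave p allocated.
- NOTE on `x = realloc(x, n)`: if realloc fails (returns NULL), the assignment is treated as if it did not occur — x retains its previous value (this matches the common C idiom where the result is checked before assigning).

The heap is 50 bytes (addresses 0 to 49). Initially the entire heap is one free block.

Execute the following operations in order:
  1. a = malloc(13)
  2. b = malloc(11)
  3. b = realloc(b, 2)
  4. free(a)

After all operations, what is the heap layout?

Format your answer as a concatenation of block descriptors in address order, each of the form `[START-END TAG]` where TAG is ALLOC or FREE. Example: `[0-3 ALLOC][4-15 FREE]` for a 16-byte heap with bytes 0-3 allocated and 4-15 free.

Answer: [0-12 FREE][13-14 ALLOC][15-49 FREE]

Derivation:
Op 1: a = malloc(13) -> a = 0; heap: [0-12 ALLOC][13-49 FREE]
Op 2: b = malloc(11) -> b = 13; heap: [0-12 ALLOC][13-23 ALLOC][24-49 FREE]
Op 3: b = realloc(b, 2) -> b = 13; heap: [0-12 ALLOC][13-14 ALLOC][15-49 FREE]
Op 4: free(a) -> (freed a); heap: [0-12 FREE][13-14 ALLOC][15-49 FREE]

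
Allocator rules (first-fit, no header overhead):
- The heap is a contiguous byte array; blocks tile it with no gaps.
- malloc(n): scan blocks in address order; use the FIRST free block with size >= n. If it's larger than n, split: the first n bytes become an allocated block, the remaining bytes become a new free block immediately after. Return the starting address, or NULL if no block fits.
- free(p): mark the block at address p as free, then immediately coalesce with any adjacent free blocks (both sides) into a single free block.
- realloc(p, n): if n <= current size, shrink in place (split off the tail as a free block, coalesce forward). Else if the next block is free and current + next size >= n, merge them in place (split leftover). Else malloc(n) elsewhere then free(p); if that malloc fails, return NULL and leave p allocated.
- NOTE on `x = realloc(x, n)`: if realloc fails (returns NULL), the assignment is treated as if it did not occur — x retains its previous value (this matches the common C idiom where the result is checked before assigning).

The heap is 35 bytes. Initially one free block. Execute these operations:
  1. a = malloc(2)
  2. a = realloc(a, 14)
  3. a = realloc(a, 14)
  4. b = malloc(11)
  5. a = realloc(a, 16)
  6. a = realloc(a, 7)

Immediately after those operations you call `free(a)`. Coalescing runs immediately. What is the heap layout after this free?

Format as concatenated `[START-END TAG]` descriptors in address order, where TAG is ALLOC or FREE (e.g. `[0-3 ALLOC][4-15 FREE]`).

Op 1: a = malloc(2) -> a = 0; heap: [0-1 ALLOC][2-34 FREE]
Op 2: a = realloc(a, 14) -> a = 0; heap: [0-13 ALLOC][14-34 FREE]
Op 3: a = realloc(a, 14) -> a = 0; heap: [0-13 ALLOC][14-34 FREE]
Op 4: b = malloc(11) -> b = 14; heap: [0-13 ALLOC][14-24 ALLOC][25-34 FREE]
Op 5: a = realloc(a, 16) -> NULL (a unchanged); heap: [0-13 ALLOC][14-24 ALLOC][25-34 FREE]
Op 6: a = realloc(a, 7) -> a = 0; heap: [0-6 ALLOC][7-13 FREE][14-24 ALLOC][25-34 FREE]
free(a): a = 0 -> block [0-6 ALLOC]; mark free, coalesce with adjacent free neighbors -> [0-13 FREE][14-24 ALLOC][25-34 FREE]

Answer: [0-13 FREE][14-24 ALLOC][25-34 FREE]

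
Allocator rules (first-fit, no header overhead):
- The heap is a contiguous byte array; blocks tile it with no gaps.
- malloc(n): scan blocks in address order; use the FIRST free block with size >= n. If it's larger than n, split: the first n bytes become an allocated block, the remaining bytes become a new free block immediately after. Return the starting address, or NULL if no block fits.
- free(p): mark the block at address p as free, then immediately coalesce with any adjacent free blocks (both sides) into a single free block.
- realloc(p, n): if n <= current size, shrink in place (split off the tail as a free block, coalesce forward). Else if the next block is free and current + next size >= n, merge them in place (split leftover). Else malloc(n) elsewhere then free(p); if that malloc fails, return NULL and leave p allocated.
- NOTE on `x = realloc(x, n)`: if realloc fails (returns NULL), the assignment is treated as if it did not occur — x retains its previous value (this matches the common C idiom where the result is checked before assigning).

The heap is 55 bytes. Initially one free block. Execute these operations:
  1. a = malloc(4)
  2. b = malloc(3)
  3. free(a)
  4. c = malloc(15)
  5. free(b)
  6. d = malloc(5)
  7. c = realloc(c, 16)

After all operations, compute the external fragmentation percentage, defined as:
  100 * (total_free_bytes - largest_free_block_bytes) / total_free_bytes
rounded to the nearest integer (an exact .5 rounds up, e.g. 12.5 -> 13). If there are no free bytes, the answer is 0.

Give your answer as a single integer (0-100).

Op 1: a = malloc(4) -> a = 0; heap: [0-3 ALLOC][4-54 FREE]
Op 2: b = malloc(3) -> b = 4; heap: [0-3 ALLOC][4-6 ALLOC][7-54 FREE]
Op 3: free(a) -> (freed a); heap: [0-3 FREE][4-6 ALLOC][7-54 FREE]
Op 4: c = malloc(15) -> c = 7; heap: [0-3 FREE][4-6 ALLOC][7-21 ALLOC][22-54 FREE]
Op 5: free(b) -> (freed b); heap: [0-6 FREE][7-21 ALLOC][22-54 FREE]
Op 6: d = malloc(5) -> d = 0; heap: [0-4 ALLOC][5-6 FREE][7-21 ALLOC][22-54 FREE]
Op 7: c = realloc(c, 16) -> c = 7; heap: [0-4 ALLOC][5-6 FREE][7-22 ALLOC][23-54 FREE]
Free blocks: [2 32] total_free=34 largest=32 -> 100*(34-32)/34 = 200/34 ≈ 5.882 -> rounds to 6

Answer: 6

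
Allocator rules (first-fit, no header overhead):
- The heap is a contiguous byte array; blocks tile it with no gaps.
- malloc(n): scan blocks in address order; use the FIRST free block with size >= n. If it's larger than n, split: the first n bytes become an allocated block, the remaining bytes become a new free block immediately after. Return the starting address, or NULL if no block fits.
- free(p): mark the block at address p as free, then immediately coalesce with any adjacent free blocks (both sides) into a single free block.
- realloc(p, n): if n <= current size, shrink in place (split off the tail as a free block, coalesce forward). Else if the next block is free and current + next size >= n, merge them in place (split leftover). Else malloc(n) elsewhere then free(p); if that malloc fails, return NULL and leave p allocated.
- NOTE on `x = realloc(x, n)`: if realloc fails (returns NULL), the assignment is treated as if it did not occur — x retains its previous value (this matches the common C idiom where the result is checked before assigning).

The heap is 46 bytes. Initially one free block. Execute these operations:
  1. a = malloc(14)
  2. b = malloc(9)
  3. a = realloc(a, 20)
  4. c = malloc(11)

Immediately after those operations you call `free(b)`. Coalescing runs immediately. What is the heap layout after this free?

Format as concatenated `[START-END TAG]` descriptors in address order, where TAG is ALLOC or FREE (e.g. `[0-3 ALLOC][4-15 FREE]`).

Answer: [0-10 ALLOC][11-22 FREE][23-42 ALLOC][43-45 FREE]

Derivation:
Op 1: a = malloc(14) -> a = 0; heap: [0-13 ALLOC][14-45 FREE]
Op 2: b = malloc(9) -> b = 14; heap: [0-13 ALLOC][14-22 ALLOC][23-45 FREE]
Op 3: a = realloc(a, 20) -> a = 23; heap: [0-13 FREE][14-22 ALLOC][23-42 ALLOC][43-45 FREE]
Op 4: c = malloc(11) -> c = 0; heap: [0-10 ALLOC][11-13 FREE][14-22 ALLOC][23-42 ALLOC][43-45 FREE]
free(b): b = 14 -> block [14-22 ALLOC]; mark free, coalesce with adjacent free neighbors -> [0-10 ALLOC][11-22 FREE][23-42 ALLOC][43-45 FREE]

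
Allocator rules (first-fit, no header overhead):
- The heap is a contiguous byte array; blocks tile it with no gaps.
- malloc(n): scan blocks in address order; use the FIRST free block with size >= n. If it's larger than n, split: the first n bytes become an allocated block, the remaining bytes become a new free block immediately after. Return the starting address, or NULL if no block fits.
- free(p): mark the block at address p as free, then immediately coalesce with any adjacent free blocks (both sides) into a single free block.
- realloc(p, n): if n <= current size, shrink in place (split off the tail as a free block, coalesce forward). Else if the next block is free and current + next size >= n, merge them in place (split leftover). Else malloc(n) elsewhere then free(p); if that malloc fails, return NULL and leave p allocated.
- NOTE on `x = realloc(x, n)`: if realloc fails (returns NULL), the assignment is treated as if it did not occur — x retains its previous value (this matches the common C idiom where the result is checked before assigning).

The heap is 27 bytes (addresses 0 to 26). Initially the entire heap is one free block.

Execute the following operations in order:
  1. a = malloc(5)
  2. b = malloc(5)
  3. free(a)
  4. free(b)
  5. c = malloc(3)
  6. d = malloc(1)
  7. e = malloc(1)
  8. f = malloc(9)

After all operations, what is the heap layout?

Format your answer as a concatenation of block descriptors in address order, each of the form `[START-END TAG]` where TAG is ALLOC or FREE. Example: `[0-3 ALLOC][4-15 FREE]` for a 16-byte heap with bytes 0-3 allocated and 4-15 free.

Op 1: a = malloc(5) -> a = 0; heap: [0-4 ALLOC][5-26 FREE]
Op 2: b = malloc(5) -> b = 5; heap: [0-4 ALLOC][5-9 ALLOC][10-26 FREE]
Op 3: free(a) -> (freed a); heap: [0-4 FREE][5-9 ALLOC][10-26 FREE]
Op 4: free(b) -> (freed b); heap: [0-26 FREE]
Op 5: c = malloc(3) -> c = 0; heap: [0-2 ALLOC][3-26 FREE]
Op 6: d = malloc(1) -> d = 3; heap: [0-2 ALLOC][3-3 ALLOC][4-26 FREE]
Op 7: e = malloc(1) -> e = 4; heap: [0-2 ALLOC][3-3 ALLOC][4-4 ALLOC][5-26 FREE]
Op 8: f = malloc(9) -> f = 5; heap: [0-2 ALLOC][3-3 ALLOC][4-4 ALLOC][5-13 ALLOC][14-26 FREE]

Answer: [0-2 ALLOC][3-3 ALLOC][4-4 ALLOC][5-13 ALLOC][14-26 FREE]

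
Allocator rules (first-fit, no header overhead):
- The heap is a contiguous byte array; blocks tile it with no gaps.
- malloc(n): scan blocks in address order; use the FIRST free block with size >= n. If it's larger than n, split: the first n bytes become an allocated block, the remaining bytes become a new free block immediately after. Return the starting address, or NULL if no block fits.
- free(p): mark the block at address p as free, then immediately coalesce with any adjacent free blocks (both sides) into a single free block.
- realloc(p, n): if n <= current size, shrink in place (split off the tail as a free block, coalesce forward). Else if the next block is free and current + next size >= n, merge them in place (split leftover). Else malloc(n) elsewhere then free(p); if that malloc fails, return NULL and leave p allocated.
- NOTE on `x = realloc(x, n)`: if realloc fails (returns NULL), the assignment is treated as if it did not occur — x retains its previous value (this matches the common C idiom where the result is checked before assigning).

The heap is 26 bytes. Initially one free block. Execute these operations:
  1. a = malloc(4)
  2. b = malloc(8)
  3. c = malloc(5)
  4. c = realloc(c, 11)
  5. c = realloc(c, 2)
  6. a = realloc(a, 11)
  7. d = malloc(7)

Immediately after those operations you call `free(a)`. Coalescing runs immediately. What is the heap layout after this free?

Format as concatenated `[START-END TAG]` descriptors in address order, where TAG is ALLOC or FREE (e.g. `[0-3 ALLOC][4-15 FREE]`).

Op 1: a = malloc(4) -> a = 0; heap: [0-3 ALLOC][4-25 FREE]
Op 2: b = malloc(8) -> b = 4; heap: [0-3 ALLOC][4-11 ALLOC][12-25 FREE]
Op 3: c = malloc(5) -> c = 12; heap: [0-3 ALLOC][4-11 ALLOC][12-16 ALLOC][17-25 FREE]
Op 4: c = realloc(c, 11) -> c = 12; heap: [0-3 ALLOC][4-11 ALLOC][12-22 ALLOC][23-25 FREE]
Op 5: c = realloc(c, 2) -> c = 12; heap: [0-3 ALLOC][4-11 ALLOC][12-13 ALLOC][14-25 FREE]
Op 6: a = realloc(a, 11) -> a = 14; heap: [0-3 FREE][4-11 ALLOC][12-13 ALLOC][14-24 ALLOC][25-25 FREE]
Op 7: d = malloc(7) -> d = NULL; heap: [0-3 FREE][4-11 ALLOC][12-13 ALLOC][14-24 ALLOC][25-25 FREE]
free(a): a = 14 -> block [14-24 ALLOC]; mark free, coalesce with adjacent free neighbors -> [0-3 FREE][4-11 ALLOC][12-13 ALLOC][14-25 FREE]

Answer: [0-3 FREE][4-11 ALLOC][12-13 ALLOC][14-25 FREE]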